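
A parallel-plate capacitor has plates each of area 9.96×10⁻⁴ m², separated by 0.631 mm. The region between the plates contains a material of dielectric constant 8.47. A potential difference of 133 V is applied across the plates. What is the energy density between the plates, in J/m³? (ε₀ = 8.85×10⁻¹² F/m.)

E = V/d = 133 / 6.31×10⁻⁴ = 2.11×10⁵ V/m.
u = ½κε₀E² = ½ × 8.47 × 8.85×10⁻¹² × (2.11×10⁵)² = 1.67 J/m³.

1.67 J/m³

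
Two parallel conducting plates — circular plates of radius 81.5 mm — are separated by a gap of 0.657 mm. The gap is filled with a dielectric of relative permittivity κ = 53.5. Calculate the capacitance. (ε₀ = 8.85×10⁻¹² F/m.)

15.0 nF

A = π(81.5 mm)² = 2.09×10⁻² m².
C = κε₀A/d = 53.5 × 8.85×10⁻¹² × 2.09×10⁻² / 6.57×10⁻⁴ = 1.50×10⁻⁸ F.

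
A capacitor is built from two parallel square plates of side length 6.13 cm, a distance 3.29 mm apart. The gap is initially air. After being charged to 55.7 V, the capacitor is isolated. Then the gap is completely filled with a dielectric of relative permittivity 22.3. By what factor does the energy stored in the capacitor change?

0.0448

Isolated ⇒ Q is held fixed.
C₂ = 22.3 C₁ and U = Q²/(2C), so U₂/U₁ = C₁/C₂ = 0.0448.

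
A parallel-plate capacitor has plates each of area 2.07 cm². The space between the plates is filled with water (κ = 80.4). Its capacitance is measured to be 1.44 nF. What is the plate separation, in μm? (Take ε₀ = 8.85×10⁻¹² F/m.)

A = 2.07 cm² = 2.07×10⁻⁴ m².
d = κε₀A/C = 80.4 × 8.85×10⁻¹² × 2.07×10⁻⁴ / 1.44×10⁻⁹ = 1.02×10⁻⁴ m.

d ≈ 102 μm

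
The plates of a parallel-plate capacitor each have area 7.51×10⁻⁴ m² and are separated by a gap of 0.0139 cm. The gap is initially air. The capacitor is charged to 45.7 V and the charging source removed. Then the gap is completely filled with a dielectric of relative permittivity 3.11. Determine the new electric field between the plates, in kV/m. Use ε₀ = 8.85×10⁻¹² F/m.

Initially C₁ = ε₀A/d = 8.85×10⁻¹² × 7.51×10⁻⁴ / 1.39×10⁻⁴ = 4.78×10⁻¹¹ F.
E₁ = 3.29×10⁵ V/m.
Isolated ⇒ Q is held fixed. V₂ = Q/C₂ = V₁/3.11; E = V/d, so E₂/E₁ = (V₂/V₁)(d₁/d₂) = 0.322.
E₂ = 0.322 × 3.29×10⁵ = 1.06×10⁵ V/m.

E ≈ 106 kV/m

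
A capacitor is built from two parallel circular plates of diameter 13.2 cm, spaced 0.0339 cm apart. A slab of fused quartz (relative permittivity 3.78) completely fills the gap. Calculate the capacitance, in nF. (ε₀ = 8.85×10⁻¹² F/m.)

C ≈ 1.35 nF

A = π(13.2/2 cm)² = 1.37×10⁻² m².
C = κε₀A/d = 3.78 × 8.85×10⁻¹² × 1.37×10⁻² / 3.39×10⁻⁴ = 1.35×10⁻⁹ F.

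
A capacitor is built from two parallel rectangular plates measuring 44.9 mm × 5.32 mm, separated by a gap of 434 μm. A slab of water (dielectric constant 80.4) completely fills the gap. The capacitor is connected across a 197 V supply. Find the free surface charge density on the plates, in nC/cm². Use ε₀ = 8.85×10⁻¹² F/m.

σ ≈ 32.3 nC/cm²

A = 44.9 × 5.32 mm² = 2.39×10⁻⁴ m².
C = κε₀A/d = 80.4 × 8.85×10⁻¹² × 2.39×10⁻⁴ / 4.34×10⁻⁴ = 3.92×10⁻¹⁰ F.
σ = Q/A = CV/A = 3.92×10⁻¹⁰ × 197 / 2.39×10⁻⁴ = 3.23×10⁻⁴ C/m².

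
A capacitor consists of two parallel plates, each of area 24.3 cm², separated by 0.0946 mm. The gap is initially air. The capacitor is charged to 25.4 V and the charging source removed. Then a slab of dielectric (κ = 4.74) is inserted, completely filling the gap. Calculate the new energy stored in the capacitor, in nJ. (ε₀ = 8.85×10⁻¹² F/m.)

15.5 nJ

A = 24.3 cm² = 2.43×10⁻³ m².
Initially C₁ = ε₀A/d = 8.85×10⁻¹² × 2.43×10⁻³ / 9.46×10⁻⁵ = 2.27×10⁻¹⁰ F.
U₁ = 7.33×10⁻⁸ J.
Isolated ⇒ Q is held fixed. C₂ = 4.74 C₁ and U = Q²/(2C), so U₂/U₁ = C₁/C₂ = 0.211.
U₂ = 0.211 × 7.33×10⁻⁸ = 1.55×10⁻⁸ J.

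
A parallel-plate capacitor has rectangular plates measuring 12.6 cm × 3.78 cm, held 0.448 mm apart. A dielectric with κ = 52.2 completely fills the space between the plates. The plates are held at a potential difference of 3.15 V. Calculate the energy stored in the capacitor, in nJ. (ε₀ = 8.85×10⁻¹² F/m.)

24.4 nJ

A = 12.6 × 3.78 cm² = 4.76×10⁻³ m².
C = κε₀A/d = 52.2 × 8.85×10⁻¹² × 4.76×10⁻³ / 4.48×10⁻⁴ = 4.91×10⁻⁹ F.
U = ½CV² = ½ × 4.91×10⁻⁹ × (3.15)² = 2.44×10⁻⁸ J.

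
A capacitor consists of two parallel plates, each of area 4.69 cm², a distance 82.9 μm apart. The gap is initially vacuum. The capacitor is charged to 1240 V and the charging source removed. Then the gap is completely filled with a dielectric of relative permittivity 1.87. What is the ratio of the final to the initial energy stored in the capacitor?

Isolated ⇒ Q is held fixed.
C₂ = 1.87 C₁ and U = Q²/(2C), so U₂/U₁ = C₁/C₂ = 0.535.

U₂/U₁ ≈ 0.535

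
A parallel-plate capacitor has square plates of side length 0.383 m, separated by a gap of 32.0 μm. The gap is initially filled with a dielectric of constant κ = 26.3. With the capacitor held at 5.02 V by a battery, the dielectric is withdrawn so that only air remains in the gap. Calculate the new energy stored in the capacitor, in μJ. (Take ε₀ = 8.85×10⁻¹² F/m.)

A = (0.383 m)² = 0.147 m².
Initially C₁ = κε₀A/d = 26.3 × 8.85×10⁻¹² × 0.147 / 3.20×10⁻⁵ = 1.07×10⁻⁶ F.
U₁ = 1.34×10⁻⁵ J.
Battery connected ⇒ V is held fixed. C₂ = 0.0380 C₁ and U = ½CV², so U₂/U₁ = C₂/C₁ = 0.0380.
U₂ = 0.0380 × 1.34×10⁻⁵ = 5.11×10⁻⁷ J.

U ≈ 0.511 μJ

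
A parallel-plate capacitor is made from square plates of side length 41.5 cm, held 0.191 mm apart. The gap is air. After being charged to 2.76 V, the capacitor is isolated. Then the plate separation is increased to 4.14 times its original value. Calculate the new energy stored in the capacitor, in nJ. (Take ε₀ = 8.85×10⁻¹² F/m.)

126 nJ

A = (41.5 cm)² = 0.172 m².
Initially C₁ = ε₀A/d = 8.85×10⁻¹² × 0.172 / 1.91×10⁻⁴ = 7.98×10⁻⁹ F.
U₁ = 3.04×10⁻⁸ J.
Isolated ⇒ Q is held fixed. C₂ = 0.242 C₁ and U = Q²/(2C), so U₂/U₁ = C₁/C₂ = 4.14.
U₂ = 4.14 × 3.04×10⁻⁸ = 1.26×10⁻⁷ J.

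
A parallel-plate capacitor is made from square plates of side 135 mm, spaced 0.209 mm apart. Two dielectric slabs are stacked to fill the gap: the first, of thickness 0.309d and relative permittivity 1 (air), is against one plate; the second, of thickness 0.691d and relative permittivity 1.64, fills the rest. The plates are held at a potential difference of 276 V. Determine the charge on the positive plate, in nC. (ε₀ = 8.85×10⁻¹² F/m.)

292 nC

A = (135 mm)² = 1.82×10⁻² m².
Stacked slabs ⇒ two capacitors in series, each with the full plate area.
C₁ = κ₁ε₀A/d₁ = 1.00 × 8.85×10⁻¹² × 1.82×10⁻² / 6.46×10⁻⁵ = 2.50×10⁻⁹ F.
C₂ = κ₂ε₀A/d₂ = 1.64 × 8.85×10⁻¹² × 1.82×10⁻² / 1.44×10⁻⁴ = 1.83×10⁻⁹ F.
C = (1/C₁ + 1/C₂)⁻¹ = 1.06×10⁻⁹ F.
Q = CV = 1.06×10⁻⁹ × 276 = 2.92×10⁻⁷ C.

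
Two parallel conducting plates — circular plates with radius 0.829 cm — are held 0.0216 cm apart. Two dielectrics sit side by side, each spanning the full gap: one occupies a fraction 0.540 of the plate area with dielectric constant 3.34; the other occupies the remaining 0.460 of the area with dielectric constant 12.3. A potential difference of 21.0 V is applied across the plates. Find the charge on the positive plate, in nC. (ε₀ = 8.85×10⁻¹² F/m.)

1.39 nC

A = π(0.829 cm)² = 2.16×10⁻⁴ m².
Side-by-side slabs ⇒ two capacitors in parallel, each spanning the full gap.
C₁ = κ₁ε₀A₁/d = 3.34 × 8.85×10⁻¹² × 1.17×10⁻⁴ / 2.16×10⁻⁴ = 1.60×10⁻¹¹ F.
C₂ = κ₂ε₀A₂/d = 12.3 × 8.85×10⁻¹² × 9.93×10⁻⁵ / 2.16×10⁻⁴ = 5.01×10⁻¹¹ F.
C = C₁ + C₂ = 6.60×10⁻¹¹ F.
Q = CV = 6.60×10⁻¹¹ × 21.0 = 1.39×10⁻⁹ C.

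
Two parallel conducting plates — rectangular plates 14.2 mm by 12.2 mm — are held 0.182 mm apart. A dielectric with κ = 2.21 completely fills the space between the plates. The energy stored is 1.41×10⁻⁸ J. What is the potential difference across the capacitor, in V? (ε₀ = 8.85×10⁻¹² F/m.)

A = 14.2 × 12.2 mm² = 1.73×10⁻⁴ m².
C = κε₀A/d = 2.21 × 8.85×10⁻¹² × 1.73×10⁻⁴ / 1.82×10⁻⁴ = 1.86×10⁻¹¹ F.
V = √(2U/C) = √(2 × 1.41×10⁻⁸ / 1.86×10⁻¹¹) = 38.9 V.

38.9 V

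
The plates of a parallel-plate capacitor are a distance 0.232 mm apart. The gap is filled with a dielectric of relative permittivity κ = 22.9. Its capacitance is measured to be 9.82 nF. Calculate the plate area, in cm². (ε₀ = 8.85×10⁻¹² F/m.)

112 cm²

A = Cd/(κε₀) = 9.82×10⁻⁹ × 2.32×10⁻⁴ / (22.9 × 8.85×10⁻¹²) = 1.12×10⁻² m².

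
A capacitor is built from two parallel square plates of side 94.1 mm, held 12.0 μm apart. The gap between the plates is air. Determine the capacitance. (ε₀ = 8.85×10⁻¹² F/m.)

A = (94.1 mm)² = 8.85×10⁻³ m².
C = ε₀A/d = 8.85×10⁻¹² × 8.85×10⁻³ / 1.20×10⁻⁵ = 6.53×10⁻⁹ F.

6.53 nF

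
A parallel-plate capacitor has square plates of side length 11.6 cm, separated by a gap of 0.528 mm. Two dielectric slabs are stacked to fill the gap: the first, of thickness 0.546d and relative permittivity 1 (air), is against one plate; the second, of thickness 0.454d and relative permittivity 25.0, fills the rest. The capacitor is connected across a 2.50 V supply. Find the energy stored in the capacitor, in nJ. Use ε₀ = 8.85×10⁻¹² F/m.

1.25 nJ

A = (11.6 cm)² = 1.35×10⁻² m².
Stacked slabs ⇒ two capacitors in series, each with the full plate area.
C₁ = κ₁ε₀A/d₁ = 1.00 × 8.85×10⁻¹² × 1.35×10⁻² / 2.88×10⁻⁴ = 4.13×10⁻¹⁰ F.
C₂ = κ₂ε₀A/d₂ = 25.0 × 8.85×10⁻¹² × 1.35×10⁻² / 2.40×10⁻⁴ = 1.24×10⁻⁸ F.
C = (1/C₁ + 1/C₂)⁻¹ = 4.00×10⁻¹⁰ F.
U = ½CV² = ½ × 4.00×10⁻¹⁰ × (2.50)² = 1.25×10⁻⁹ J.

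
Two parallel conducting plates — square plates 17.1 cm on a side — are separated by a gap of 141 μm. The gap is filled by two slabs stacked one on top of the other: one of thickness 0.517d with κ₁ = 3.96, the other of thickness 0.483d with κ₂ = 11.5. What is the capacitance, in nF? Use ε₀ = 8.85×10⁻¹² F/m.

A = (17.1 cm)² = 2.92×10⁻² m².
Stacked slabs ⇒ two capacitors in series, each with the full plate area.
C₁ = κ₁ε₀A/d₁ = 3.96 × 8.85×10⁻¹² × 2.92×10⁻² / 7.29×10⁻⁵ = 1.41×10⁻⁸ F.
C₂ = κ₂ε₀A/d₂ = 11.5 × 8.85×10⁻¹² × 2.92×10⁻² / 6.81×10⁻⁵ = 4.37×10⁻⁸ F.
C = (1/C₁ + 1/C₂)⁻¹ = 1.06×10⁻⁸ F.

10.6 nF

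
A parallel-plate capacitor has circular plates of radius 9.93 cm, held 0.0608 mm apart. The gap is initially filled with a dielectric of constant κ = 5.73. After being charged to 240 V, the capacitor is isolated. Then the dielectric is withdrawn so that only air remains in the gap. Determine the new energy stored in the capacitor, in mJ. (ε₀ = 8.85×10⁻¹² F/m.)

A = π(9.93 cm)² = 3.10×10⁻² m².
Initially C₁ = κε₀A/d = 5.73 × 8.85×10⁻¹² × 3.10×10⁻² / 6.08×10⁻⁵ = 2.58×10⁻⁸ F.
U₁ = 7.44×10⁻⁴ J.
Isolated ⇒ Q is held fixed. C₂ = 0.175 C₁ and U = Q²/(2C), so U₂/U₁ = C₁/C₂ = 5.73.
U₂ = 5.73 × 7.44×10⁻⁴ = 4.26×10⁻³ J.

U ≈ 4.26 mJ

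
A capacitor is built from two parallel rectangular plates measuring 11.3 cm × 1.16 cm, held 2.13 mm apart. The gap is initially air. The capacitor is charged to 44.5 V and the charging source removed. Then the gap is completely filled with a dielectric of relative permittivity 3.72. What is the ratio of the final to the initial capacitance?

C = κε₀A/d scales with κ, so C₂/C₁ = κ = 3.72.

3.72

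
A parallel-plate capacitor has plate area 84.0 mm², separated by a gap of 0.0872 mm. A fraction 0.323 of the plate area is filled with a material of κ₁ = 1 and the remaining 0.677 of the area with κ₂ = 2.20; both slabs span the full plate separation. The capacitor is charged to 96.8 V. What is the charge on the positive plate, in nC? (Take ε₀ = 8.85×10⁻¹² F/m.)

A = 84.0 mm² = 8.40×10⁻⁵ m².
Side-by-side slabs ⇒ two capacitors in parallel, each spanning the full gap.
C₁ = κ₁ε₀A₁/d = 1.00 × 8.85×10⁻¹² × 2.71×10⁻⁵ / 8.72×10⁻⁵ = 2.75×10⁻¹² F.
C₂ = κ₂ε₀A₂/d = 2.20 × 8.85×10⁻¹² × 5.69×10⁻⁵ / 8.72×10⁻⁵ = 1.27×10⁻¹¹ F.
C = C₁ + C₂ = 1.55×10⁻¹¹ F.
Q = CV = 1.55×10⁻¹¹ × 96.8 = 1.50×10⁻⁹ C.

1.50 nC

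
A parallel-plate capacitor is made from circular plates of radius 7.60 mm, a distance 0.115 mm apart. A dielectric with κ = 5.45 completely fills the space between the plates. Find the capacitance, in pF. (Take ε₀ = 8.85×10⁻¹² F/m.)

C ≈ 76.1 pF

A = π(7.60 mm)² = 1.81×10⁻⁴ m².
C = κε₀A/d = 5.45 × 8.85×10⁻¹² × 1.81×10⁻⁴ / 1.15×10⁻⁴ = 7.61×10⁻¹¹ F.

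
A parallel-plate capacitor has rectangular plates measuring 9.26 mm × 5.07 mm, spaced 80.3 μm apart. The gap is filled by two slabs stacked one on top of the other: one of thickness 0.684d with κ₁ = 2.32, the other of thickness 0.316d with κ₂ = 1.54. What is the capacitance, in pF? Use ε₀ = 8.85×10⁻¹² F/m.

A = 9.26 × 5.07 mm² = 4.69×10⁻⁵ m².
Stacked slabs ⇒ two capacitors in series, each with the full plate area.
C₁ = κ₁ε₀A/d₁ = 2.32 × 8.85×10⁻¹² × 4.69×10⁻⁵ / 5.49×10⁻⁵ = 1.76×10⁻¹¹ F.
C₂ = κ₂ε₀A/d₂ = 1.54 × 8.85×10⁻¹² × 4.69×10⁻⁵ / 2.54×10⁻⁵ = 2.52×10⁻¹¹ F.
C = (1/C₁ + 1/C₂)⁻¹ = 1.03×10⁻¹¹ F.

C ≈ 10.3 pF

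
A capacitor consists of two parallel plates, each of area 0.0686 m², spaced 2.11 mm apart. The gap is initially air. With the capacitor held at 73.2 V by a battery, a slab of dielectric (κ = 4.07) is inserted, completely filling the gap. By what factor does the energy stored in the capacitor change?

U₂/U₁ ≈ 4.07

Battery connected ⇒ V is held fixed.
C₂ = 4.07 C₁ and U = ½CV², so U₂/U₁ = C₂/C₁ = 4.07.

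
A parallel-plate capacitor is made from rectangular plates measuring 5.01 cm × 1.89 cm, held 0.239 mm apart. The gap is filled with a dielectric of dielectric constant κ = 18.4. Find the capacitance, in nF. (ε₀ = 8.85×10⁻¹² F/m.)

0.645 nF

A = 5.01 × 1.89 cm² = 9.47×10⁻⁴ m².
C = κε₀A/d = 18.4 × 8.85×10⁻¹² × 9.47×10⁻⁴ / 2.39×10⁻⁴ = 6.45×10⁻¹⁰ F.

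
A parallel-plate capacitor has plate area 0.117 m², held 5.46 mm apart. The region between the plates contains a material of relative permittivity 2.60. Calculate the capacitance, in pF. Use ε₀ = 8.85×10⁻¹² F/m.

C ≈ 493 pF

C = κε₀A/d = 2.60 × 8.85×10⁻¹² × 0.117 / 5.46×10⁻³ = 4.93×10⁻¹⁰ F.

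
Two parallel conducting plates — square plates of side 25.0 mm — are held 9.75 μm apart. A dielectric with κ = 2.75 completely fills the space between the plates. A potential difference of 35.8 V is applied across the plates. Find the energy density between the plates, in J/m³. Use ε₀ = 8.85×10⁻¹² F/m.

E = V/d = 35.8 / 9.75×10⁻⁶ = 3.67×10⁶ V/m.
u = ½κε₀E² = ½ × 2.75 × 8.85×10⁻¹² × (3.67×10⁶)² = 1.64×10² J/m³.

164 J/m³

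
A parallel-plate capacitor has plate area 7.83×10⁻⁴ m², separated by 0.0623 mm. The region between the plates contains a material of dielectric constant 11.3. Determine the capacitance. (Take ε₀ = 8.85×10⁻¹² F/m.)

C = κε₀A/d = 11.3 × 8.85×10⁻¹² × 7.83×10⁻⁴ / 6.23×10⁻⁵ = 1.26×10⁻⁹ F.

1.26 nF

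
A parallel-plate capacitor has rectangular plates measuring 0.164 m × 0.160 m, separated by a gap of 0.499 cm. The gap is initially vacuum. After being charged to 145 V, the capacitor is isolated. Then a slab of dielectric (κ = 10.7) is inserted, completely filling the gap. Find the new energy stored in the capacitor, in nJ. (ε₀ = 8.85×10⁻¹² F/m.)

U ≈ 45.7 nJ

A = 0.164 × 0.160 m² = 2.62×10⁻² m².
Initially C₁ = ε₀A/d = 8.85×10⁻¹² × 2.62×10⁻² / 4.99×10⁻³ = 4.65×10⁻¹¹ F.
U₁ = 4.89×10⁻⁷ J.
Isolated ⇒ Q is held fixed. C₂ = 10.7 C₁ and U = Q²/(2C), so U₂/U₁ = C₁/C₂ = 0.0935.
U₂ = 0.0935 × 4.89×10⁻⁷ = 4.57×10⁻⁸ J.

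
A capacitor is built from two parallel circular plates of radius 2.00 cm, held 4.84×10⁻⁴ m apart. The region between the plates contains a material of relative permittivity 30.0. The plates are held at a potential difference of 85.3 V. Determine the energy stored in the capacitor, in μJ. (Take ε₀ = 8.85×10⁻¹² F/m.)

A = π(2.00 cm)² = 1.26×10⁻³ m².
C = κε₀A/d = 30.0 × 8.85×10⁻¹² × 1.26×10⁻³ / 4.84×10⁻⁴ = 6.89×10⁻¹⁰ F.
U = ½CV² = ½ × 6.89×10⁻¹⁰ × (85.3)² = 2.51×10⁻⁶ J.

U ≈ 2.51 μJ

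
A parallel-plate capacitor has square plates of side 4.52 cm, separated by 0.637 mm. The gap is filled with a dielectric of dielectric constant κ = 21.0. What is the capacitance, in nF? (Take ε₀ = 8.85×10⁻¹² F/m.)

A = (4.52 cm)² = 2.04×10⁻³ m².
C = κε₀A/d = 21.0 × 8.85×10⁻¹² × 2.04×10⁻³ / 6.37×10⁻⁴ = 5.96×10⁻¹⁰ F.

C ≈ 0.596 nF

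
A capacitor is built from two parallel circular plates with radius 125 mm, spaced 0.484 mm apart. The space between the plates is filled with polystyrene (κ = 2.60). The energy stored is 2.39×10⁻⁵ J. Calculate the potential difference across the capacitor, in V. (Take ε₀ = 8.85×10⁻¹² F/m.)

V ≈ 143 V

A = π(125 mm)² = 4.91×10⁻² m².
C = κε₀A/d = 2.60 × 8.85×10⁻¹² × 4.91×10⁻² / 4.84×10⁻⁴ = 2.33×10⁻⁹ F.
V = √(2U/C) = √(2 × 2.39×10⁻⁵ / 2.33×10⁻⁹) = 1.43×10² V.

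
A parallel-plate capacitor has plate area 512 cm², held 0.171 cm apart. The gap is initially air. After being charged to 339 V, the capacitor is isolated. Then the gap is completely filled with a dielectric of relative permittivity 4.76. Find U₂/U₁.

0.210

Isolated ⇒ Q is held fixed.
C₂ = 4.76 C₁ and U = Q²/(2C), so U₂/U₁ = C₁/C₂ = 0.210.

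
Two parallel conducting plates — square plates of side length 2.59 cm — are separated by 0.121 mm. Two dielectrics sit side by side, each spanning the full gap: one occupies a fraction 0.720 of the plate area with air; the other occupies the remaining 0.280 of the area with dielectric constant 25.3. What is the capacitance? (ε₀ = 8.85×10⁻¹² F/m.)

383 pF

A = (2.59 cm)² = 6.71×10⁻⁴ m².
Side-by-side slabs ⇒ two capacitors in parallel, each spanning the full gap.
C₁ = κ₁ε₀A₁/d = 1.00 × 8.85×10⁻¹² × 4.83×10⁻⁴ / 1.21×10⁻⁴ = 3.53×10⁻¹¹ F.
C₂ = κ₂ε₀A₂/d = 25.3 × 8.85×10⁻¹² × 1.88×10⁻⁴ / 1.21×10⁻⁴ = 3.48×10⁻¹⁰ F.
C = C₁ + C₂ = 3.83×10⁻¹⁰ F.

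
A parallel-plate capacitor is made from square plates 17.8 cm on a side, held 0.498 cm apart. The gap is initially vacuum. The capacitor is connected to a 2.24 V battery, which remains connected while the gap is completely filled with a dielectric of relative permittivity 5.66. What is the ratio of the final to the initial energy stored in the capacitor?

5.66

Battery connected ⇒ V is held fixed.
C₂ = 5.66 C₁ and U = ½CV², so U₂/U₁ = C₂/C₁ = 5.66.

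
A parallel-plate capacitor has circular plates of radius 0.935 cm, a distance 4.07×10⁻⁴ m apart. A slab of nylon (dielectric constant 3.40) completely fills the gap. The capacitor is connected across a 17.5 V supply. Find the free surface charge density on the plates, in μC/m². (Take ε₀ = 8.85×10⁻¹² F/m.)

1.29 μC/m²

A = π(0.935 cm)² = 2.75×10⁻⁴ m².
C = κε₀A/d = 3.40 × 8.85×10⁻¹² × 2.75×10⁻⁴ / 4.07×10⁻⁴ = 2.03×10⁻¹¹ F.
σ = Q/A = CV/A = 2.03×10⁻¹¹ × 17.5 / 2.75×10⁻⁴ = 1.29×10⁻⁶ C/m².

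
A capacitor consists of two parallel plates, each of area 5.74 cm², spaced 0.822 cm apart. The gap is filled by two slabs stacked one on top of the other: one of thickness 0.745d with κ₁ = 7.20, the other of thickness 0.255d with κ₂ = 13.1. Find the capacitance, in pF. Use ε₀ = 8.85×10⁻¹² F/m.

C ≈ 5.03 pF

A = 5.74 cm² = 5.74×10⁻⁴ m².
Stacked slabs ⇒ two capacitors in series, each with the full plate area.
C₁ = κ₁ε₀A/d₁ = 7.20 × 8.85×10⁻¹² × 5.74×10⁻⁴ / 6.12×10⁻³ = 5.97×10⁻¹² F.
C₂ = κ₂ε₀A/d₂ = 13.1 × 8.85×10⁻¹² × 5.74×10⁻⁴ / 2.10×10⁻³ = 3.17×10⁻¹¹ F.
C = (1/C₁ + 1/C₂)⁻¹ = 5.03×10⁻¹² F.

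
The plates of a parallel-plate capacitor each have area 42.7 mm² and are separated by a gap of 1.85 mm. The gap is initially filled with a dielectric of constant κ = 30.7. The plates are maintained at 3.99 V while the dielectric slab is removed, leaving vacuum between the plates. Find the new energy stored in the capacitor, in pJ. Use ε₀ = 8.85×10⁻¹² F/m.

A = 42.7 mm² = 4.27×10⁻⁵ m².
Initially C₁ = κε₀A/d = 30.7 × 8.85×10⁻¹² × 4.27×10⁻⁵ / 1.85×10⁻³ = 6.27×10⁻¹² F.
U₁ = 4.99×10⁻¹¹ J.
Battery connected ⇒ V is held fixed. C₂ = 0.0326 C₁ and U = ½CV², so U₂/U₁ = C₂/C₁ = 0.0326.
U₂ = 0.0326 × 4.99×10⁻¹¹ = 1.63×10⁻¹² J.

U ≈ 1.63 pJ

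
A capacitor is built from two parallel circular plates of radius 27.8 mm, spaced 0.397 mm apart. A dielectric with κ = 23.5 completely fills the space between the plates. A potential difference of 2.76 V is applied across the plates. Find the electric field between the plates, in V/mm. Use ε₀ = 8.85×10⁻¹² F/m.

E = V/d = 2.76 / 3.97×10⁻⁴ = 6.95×10³ V/m.

E ≈ 6.95 V/mm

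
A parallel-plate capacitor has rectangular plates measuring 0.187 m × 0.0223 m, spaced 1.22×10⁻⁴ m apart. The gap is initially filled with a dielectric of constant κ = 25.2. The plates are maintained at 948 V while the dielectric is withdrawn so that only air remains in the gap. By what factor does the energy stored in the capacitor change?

U₂/U₁ ≈ 0.0397

Battery connected ⇒ V is held fixed.
C₂ = 0.0397 C₁ and U = ½CV², so U₂/U₁ = C₂/C₁ = 0.0397.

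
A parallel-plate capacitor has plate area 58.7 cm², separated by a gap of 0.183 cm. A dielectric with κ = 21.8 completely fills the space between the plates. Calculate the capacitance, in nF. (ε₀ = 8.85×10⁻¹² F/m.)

C ≈ 0.619 nF

A = 58.7 cm² = 5.87×10⁻³ m².
C = κε₀A/d = 21.8 × 8.85×10⁻¹² × 5.87×10⁻³ / 1.83×10⁻³ = 6.19×10⁻¹⁰ F.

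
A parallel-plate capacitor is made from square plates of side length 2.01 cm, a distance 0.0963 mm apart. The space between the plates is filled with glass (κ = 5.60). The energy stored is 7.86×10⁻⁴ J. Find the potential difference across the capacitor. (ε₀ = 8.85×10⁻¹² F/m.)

V ≈ 2.75 kV

A = (2.01 cm)² = 4.04×10⁻⁴ m².
C = κε₀A/d = 5.60 × 8.85×10⁻¹² × 4.04×10⁻⁴ / 9.63×10⁻⁵ = 2.08×10⁻¹⁰ F.
V = √(2U/C) = √(2 × 7.86×10⁻⁴ / 2.08×10⁻¹⁰) = 2.75×10³ V.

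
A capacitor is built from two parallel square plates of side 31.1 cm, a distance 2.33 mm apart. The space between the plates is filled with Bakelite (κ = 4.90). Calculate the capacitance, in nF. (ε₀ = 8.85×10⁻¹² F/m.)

A = (31.1 cm)² = 9.67×10⁻² m².
C = κε₀A/d = 4.90 × 8.85×10⁻¹² × 9.67×10⁻² / 2.33×10⁻³ = 1.80×10⁻⁹ F.

1.80 nF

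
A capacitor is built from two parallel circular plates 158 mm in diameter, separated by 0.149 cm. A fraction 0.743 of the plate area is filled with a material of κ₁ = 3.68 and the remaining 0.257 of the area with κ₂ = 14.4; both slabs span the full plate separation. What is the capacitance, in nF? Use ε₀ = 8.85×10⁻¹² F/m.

0.749 nF

A = π(158/2 mm)² = 1.96×10⁻² m².
Side-by-side slabs ⇒ two capacitors in parallel, each spanning the full gap.
C₁ = κ₁ε₀A₁/d = 3.68 × 8.85×10⁻¹² × 1.46×10⁻² / 1.49×10⁻³ = 3.18×10⁻¹⁰ F.
C₂ = κ₂ε₀A₂/d = 14.4 × 8.85×10⁻¹² × 5.04×10⁻³ / 1.49×10⁻³ = 4.31×10⁻¹⁰ F.
C = C₁ + C₂ = 7.49×10⁻¹⁰ F.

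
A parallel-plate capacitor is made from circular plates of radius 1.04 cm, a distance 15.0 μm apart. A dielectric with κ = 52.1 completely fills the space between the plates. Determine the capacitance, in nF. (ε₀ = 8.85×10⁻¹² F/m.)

C ≈ 10.4 nF

A = π(1.04 cm)² = 3.40×10⁻⁴ m².
C = κε₀A/d = 52.1 × 8.85×10⁻¹² × 3.40×10⁻⁴ / 1.50×10⁻⁵ = 1.04×10⁻⁸ F.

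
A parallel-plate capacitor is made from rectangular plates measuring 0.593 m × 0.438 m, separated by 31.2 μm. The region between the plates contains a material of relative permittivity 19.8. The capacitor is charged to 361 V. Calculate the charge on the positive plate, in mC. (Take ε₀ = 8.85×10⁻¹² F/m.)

A = 0.593 × 0.438 m² = 0.260 m².
C = κε₀A/d = 19.8 × 8.85×10⁻¹² × 0.260 / 3.12×10⁻⁵ = 1.46×10⁻⁶ F.
Q = CV = 1.46×10⁻⁶ × 361 = 5.27×10⁻⁴ C.

Q ≈ 0.527 mC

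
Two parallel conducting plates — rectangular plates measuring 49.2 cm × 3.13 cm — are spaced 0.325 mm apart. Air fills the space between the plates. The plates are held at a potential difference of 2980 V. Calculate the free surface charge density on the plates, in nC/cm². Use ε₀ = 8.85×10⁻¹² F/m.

8.11 nC/cm²

A = 49.2 × 3.13 cm² = 1.54×10⁻² m².
C = ε₀A/d = 8.85×10⁻¹² × 1.54×10⁻² / 3.25×10⁻⁴ = 4.19×10⁻¹⁰ F.
σ = Q/A = CV/A = 4.19×10⁻¹⁰ × 2980 / 1.54×10⁻² = 8.11×10⁻⁵ C/m².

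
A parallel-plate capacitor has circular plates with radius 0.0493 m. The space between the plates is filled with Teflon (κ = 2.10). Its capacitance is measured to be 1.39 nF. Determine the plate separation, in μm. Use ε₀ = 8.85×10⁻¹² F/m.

d ≈ 102 μm

A = π(0.0493 m)² = 7.64×10⁻³ m².
d = κε₀A/C = 2.10 × 8.85×10⁻¹² × 7.64×10⁻³ / 1.39×10⁻⁹ = 1.02×10⁻⁴ m.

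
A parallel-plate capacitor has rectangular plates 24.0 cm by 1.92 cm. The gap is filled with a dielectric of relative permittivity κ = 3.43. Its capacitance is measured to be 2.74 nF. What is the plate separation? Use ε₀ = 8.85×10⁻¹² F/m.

51.1 μm

A = 24.0 × 1.92 cm² = 4.61×10⁻³ m².
d = κε₀A/C = 3.43 × 8.85×10⁻¹² × 4.61×10⁻³ / 2.74×10⁻⁹ = 5.11×10⁻⁵ m.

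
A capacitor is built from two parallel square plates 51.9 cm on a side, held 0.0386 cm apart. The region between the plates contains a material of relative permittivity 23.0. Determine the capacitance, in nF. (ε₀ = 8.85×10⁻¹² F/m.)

A = (51.9 cm)² = 0.269 m².
C = κε₀A/d = 23.0 × 8.85×10⁻¹² × 0.269 / 3.86×10⁻⁴ = 1.42×10⁻⁷ F.

C ≈ 142 nF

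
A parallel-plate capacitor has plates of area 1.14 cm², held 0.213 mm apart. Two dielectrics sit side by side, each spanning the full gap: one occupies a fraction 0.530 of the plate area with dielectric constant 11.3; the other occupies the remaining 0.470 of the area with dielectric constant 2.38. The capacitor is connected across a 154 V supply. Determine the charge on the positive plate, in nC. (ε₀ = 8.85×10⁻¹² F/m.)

Q ≈ 5.18 nC

A = 1.14 cm² = 1.14×10⁻⁴ m².
Side-by-side slabs ⇒ two capacitors in parallel, each spanning the full gap.
C₁ = κ₁ε₀A₁/d = 11.3 × 8.85×10⁻¹² × 6.04×10⁻⁵ / 2.13×10⁻⁴ = 2.84×10⁻¹¹ F.
C₂ = κ₂ε₀A₂/d = 2.38 × 8.85×10⁻¹² × 5.36×10⁻⁵ / 2.13×10⁻⁴ = 5.30×10⁻¹² F.
C = C₁ + C₂ = 3.37×10⁻¹¹ F.
Q = CV = 3.37×10⁻¹¹ × 154 = 5.18×10⁻⁹ C.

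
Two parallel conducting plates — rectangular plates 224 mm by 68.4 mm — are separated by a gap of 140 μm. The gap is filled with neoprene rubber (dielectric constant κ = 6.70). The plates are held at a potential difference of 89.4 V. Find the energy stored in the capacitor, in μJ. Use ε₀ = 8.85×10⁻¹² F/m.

A = 224 × 68.4 mm² = 1.53×10⁻² m².
C = κε₀A/d = 6.70 × 8.85×10⁻¹² × 1.53×10⁻² / 1.40×10⁻⁴ = 6.49×10⁻⁹ F.
U = ½CV² = ½ × 6.49×10⁻⁹ × (89.4)² = 2.59×10⁻⁵ J.

U ≈ 25.9 μJ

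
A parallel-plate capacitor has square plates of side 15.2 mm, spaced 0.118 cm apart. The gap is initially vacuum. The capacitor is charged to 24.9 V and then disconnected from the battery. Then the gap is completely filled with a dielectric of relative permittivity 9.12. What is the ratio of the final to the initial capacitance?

C₂/C₁ ≈ 9.12

C = κε₀A/d scales with κ, so C₂/C₁ = κ = 9.12.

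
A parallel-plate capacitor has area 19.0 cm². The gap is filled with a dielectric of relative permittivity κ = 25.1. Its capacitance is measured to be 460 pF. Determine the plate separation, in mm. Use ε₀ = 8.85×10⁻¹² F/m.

d ≈ 0.918 mm

A = 19.0 cm² = 1.90×10⁻³ m².
d = κε₀A/C = 25.1 × 8.85×10⁻¹² × 1.90×10⁻³ / 4.60×10⁻¹⁰ = 9.18×10⁻⁴ m.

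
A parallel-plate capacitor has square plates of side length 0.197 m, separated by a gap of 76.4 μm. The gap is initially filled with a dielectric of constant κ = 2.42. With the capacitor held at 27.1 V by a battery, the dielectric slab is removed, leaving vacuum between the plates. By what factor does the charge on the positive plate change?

0.413

Battery connected ⇒ V is held fixed.
C₂ = 0.413 C₁ and Q = CV, so Q₂/Q₁ = C₂/C₁ = 0.413.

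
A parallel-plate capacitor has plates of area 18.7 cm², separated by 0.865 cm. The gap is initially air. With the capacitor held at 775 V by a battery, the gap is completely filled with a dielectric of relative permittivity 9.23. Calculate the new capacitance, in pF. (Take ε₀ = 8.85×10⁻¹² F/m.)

A = 18.7 cm² = 1.87×10⁻³ m².
Initially C₁ = ε₀A/d = 8.85×10⁻¹² × 1.87×10⁻³ / 8.65×10⁻³ = 1.91×10⁻¹² F.
C = κε₀A/d scales with κ, so C₂/C₁ = κ = 9.23.
C₂ = 9.23 × 1.91×10⁻¹² = 1.77×10⁻¹¹ F.

C ≈ 17.7 pF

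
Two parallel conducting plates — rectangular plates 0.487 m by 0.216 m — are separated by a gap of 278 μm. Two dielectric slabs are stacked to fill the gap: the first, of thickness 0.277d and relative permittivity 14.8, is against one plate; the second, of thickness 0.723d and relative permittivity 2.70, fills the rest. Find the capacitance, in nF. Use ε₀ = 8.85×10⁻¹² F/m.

C ≈ 11.7 nF

A = 0.487 × 0.216 m² = 0.105 m².
Stacked slabs ⇒ two capacitors in series, each with the full plate area.
C₁ = κ₁ε₀A/d₁ = 14.8 × 8.85×10⁻¹² × 0.105 / 7.70×10⁻⁵ = 1.79×10⁻⁷ F.
C₂ = κ₂ε₀A/d₂ = 2.70 × 8.85×10⁻¹² × 0.105 / 2.01×10⁻⁴ = 1.25×10⁻⁸ F.
C = (1/C₁ + 1/C₂)⁻¹ = 1.17×10⁻⁸ F.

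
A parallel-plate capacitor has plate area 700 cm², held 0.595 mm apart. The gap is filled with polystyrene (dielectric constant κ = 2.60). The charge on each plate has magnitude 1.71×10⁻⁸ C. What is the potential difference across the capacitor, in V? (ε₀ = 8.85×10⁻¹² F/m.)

A = 700 cm² = 7.00×10⁻² m².
C = κε₀A/d = 2.60 × 8.85×10⁻¹² × 7.00×10⁻² / 5.95×10⁻⁴ = 2.71×10⁻⁹ F.
V = Q/C = 1.71×10⁻⁸ / 2.71×10⁻⁹ = 6.32 V.

6.32 V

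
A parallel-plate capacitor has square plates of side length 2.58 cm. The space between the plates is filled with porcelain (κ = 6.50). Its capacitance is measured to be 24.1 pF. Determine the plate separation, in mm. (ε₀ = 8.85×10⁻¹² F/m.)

A = (2.58 cm)² = 6.66×10⁻⁴ m².
d = κε₀A/C = 6.50 × 8.85×10⁻¹² × 6.66×10⁻⁴ / 2.41×10⁻¹¹ = 1.59×10⁻³ m.

d ≈ 1.59 mm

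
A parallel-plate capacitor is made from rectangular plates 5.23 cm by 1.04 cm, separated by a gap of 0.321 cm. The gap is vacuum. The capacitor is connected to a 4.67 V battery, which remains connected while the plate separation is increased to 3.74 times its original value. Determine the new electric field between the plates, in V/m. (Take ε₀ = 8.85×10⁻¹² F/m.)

A = 5.23 × 1.04 cm² = 5.44×10⁻⁴ m².
Initially C₁ = ε₀A/d = 8.85×10⁻¹² × 5.44×10⁻⁴ / 3.21×10⁻³ = 1.50×10⁻¹² F.
E₁ = 1.45×10³ V/m.
Battery connected ⇒ V is held fixed. E = V/d, so E₂/E₁ = d₁/d₂ = 0.267.
E₂ = 0.267 × 1.45×10³ = 3.89×10² V/m.

389 V/m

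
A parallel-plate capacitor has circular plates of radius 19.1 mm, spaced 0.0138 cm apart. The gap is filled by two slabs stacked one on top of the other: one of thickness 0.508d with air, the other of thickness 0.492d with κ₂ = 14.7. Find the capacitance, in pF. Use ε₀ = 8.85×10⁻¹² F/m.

A = π(19.1 mm)² = 1.15×10⁻³ m².
Stacked slabs ⇒ two capacitors in series, each with the full plate area.
C₁ = κ₁ε₀A/d₁ = 1.00 × 8.85×10⁻¹² × 1.15×10⁻³ / 7.01×10⁻⁵ = 1.45×10⁻¹⁰ F.
C₂ = κ₂ε₀A/d₂ = 14.7 × 8.85×10⁻¹² × 1.15×10⁻³ / 6.79×10⁻⁵ = 2.20×10⁻⁹ F.
C = (1/C₁ + 1/C₂)⁻¹ = 1.36×10⁻¹⁰ F.

136 pF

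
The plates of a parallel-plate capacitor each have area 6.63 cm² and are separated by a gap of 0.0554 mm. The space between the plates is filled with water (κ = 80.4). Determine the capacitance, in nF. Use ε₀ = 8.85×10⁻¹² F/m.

A = 6.63 cm² = 6.63×10⁻⁴ m².
C = κε₀A/d = 80.4 × 8.85×10⁻¹² × 6.63×10⁻⁴ / 5.54×10⁻⁵ = 8.52×10⁻⁹ F.

C ≈ 8.52 nF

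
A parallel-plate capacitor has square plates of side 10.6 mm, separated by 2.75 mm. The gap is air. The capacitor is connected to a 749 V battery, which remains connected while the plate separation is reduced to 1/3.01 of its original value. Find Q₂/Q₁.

Battery connected ⇒ V is held fixed.
C₂ = 3.01 C₁ and Q = CV, so Q₂/Q₁ = C₂/C₁ = 3.01.

Q₂/Q₁ ≈ 3.01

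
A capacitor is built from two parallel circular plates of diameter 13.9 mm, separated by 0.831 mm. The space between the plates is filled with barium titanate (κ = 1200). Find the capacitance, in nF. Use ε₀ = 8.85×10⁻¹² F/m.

1.94 nF

A = π(13.9/2 mm)² = 1.52×10⁻⁴ m².
C = κε₀A/d = 1200 × 8.85×10⁻¹² × 1.52×10⁻⁴ / 8.31×10⁻⁴ = 1.94×10⁻⁹ F.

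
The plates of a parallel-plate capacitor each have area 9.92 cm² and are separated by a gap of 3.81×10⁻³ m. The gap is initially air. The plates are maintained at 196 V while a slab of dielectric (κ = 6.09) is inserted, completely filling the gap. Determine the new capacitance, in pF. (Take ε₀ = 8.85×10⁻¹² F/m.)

A = 9.92 cm² = 9.92×10⁻⁴ m².
Initially C₁ = ε₀A/d = 8.85×10⁻¹² × 9.92×10⁻⁴ / 3.81×10⁻³ = 2.30×10⁻¹² F.
C = κε₀A/d scales with κ, so C₂/C₁ = κ = 6.09.
C₂ = 6.09 × 2.30×10⁻¹² = 1.40×10⁻¹¹ F.

14.0 pF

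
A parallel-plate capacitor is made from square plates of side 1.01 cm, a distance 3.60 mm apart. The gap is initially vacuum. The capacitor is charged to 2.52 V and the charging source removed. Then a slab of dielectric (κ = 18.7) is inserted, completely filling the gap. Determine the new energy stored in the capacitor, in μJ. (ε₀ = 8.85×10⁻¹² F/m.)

U ≈ 4.26×10⁻⁸ μJ

A = (1.01 cm)² = 1.02×10⁻⁴ m².
Initially C₁ = ε₀A/d = 8.85×10⁻¹² × 1.02×10⁻⁴ / 3.60×10⁻³ = 2.51×10⁻¹³ F.
U₁ = 7.96×10⁻¹³ J.
Isolated ⇒ Q is held fixed. C₂ = 18.7 C₁ and U = Q²/(2C), so U₂/U₁ = C₁/C₂ = 0.0535.
U₂ = 0.0535 × 7.96×10⁻¹³ = 4.26×10⁻¹⁴ J.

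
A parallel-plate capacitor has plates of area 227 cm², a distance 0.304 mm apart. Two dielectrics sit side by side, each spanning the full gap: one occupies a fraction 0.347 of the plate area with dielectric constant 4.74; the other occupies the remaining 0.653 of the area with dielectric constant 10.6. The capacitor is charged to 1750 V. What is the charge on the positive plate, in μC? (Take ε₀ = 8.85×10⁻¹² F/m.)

Q ≈ 9.91 μC

A = 227 cm² = 2.27×10⁻² m².
Side-by-side slabs ⇒ two capacitors in parallel, each spanning the full gap.
C₁ = κ₁ε₀A₁/d = 4.74 × 8.85×10⁻¹² × 7.88×10⁻³ / 3.04×10⁻⁴ = 1.09×10⁻⁹ F.
C₂ = κ₂ε₀A₂/d = 10.6 × 8.85×10⁻¹² × 1.48×10⁻² / 3.04×10⁻⁴ = 4.57×10⁻⁹ F.
C = C₁ + C₂ = 5.66×10⁻⁹ F.
Q = CV = 5.66×10⁻⁹ × 1750 = 9.91×10⁻⁶ C.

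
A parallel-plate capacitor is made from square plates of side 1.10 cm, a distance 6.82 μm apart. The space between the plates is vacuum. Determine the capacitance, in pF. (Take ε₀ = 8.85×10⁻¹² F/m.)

C ≈ 157 pF

A = (1.10 cm)² = 1.21×10⁻⁴ m².
C = ε₀A/d = 8.85×10⁻¹² × 1.21×10⁻⁴ / 6.82×10⁻⁶ = 1.57×10⁻¹⁰ F.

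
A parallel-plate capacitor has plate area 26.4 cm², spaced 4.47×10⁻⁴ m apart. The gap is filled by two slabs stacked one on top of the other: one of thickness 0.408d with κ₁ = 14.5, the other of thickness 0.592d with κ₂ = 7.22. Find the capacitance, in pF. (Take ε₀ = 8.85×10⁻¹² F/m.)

C ≈ 475 pF

A = 26.4 cm² = 2.64×10⁻³ m².
Stacked slabs ⇒ two capacitors in series, each with the full plate area.
C₁ = κ₁ε₀A/d₁ = 14.5 × 8.85×10⁻¹² × 2.64×10⁻³ / 1.82×10⁻⁴ = 1.86×10⁻⁹ F.
C₂ = κ₂ε₀A/d₂ = 7.22 × 8.85×10⁻¹² × 2.64×10⁻³ / 2.65×10⁻⁴ = 6.37×10⁻¹⁰ F.
C = (1/C₁ + 1/C₂)⁻¹ = 4.75×10⁻¹⁰ F.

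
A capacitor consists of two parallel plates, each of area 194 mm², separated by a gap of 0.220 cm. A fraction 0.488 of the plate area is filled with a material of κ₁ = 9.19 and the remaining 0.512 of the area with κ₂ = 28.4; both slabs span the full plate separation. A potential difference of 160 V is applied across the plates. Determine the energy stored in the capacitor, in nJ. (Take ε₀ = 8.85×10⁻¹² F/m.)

A = 194 mm² = 1.94×10⁻⁴ m².
Side-by-side slabs ⇒ two capacitors in parallel, each spanning the full gap.
C₁ = κ₁ε₀A₁/d = 9.19 × 8.85×10⁻¹² × 9.47×10⁻⁵ / 2.20×10⁻³ = 3.50×10⁻¹² F.
C₂ = κ₂ε₀A₂/d = 28.4 × 8.85×10⁻¹² × 9.93×10⁻⁵ / 2.20×10⁻³ = 1.13×10⁻¹¹ F.
C = C₁ + C₂ = 1.48×10⁻¹¹ F.
U = ½CV² = ½ × 1.48×10⁻¹¹ × (160)² = 1.90×10⁻⁷ J.

U ≈ 190 nJ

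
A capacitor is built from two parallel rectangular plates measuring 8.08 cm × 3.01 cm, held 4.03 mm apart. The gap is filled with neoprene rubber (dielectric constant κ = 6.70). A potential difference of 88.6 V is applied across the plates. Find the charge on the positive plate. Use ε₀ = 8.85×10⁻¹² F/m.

Q ≈ 3.17 nC

A = 8.08 × 3.01 cm² = 2.43×10⁻³ m².
C = κε₀A/d = 6.70 × 8.85×10⁻¹² × 2.43×10⁻³ / 4.03×10⁻³ = 3.58×10⁻¹¹ F.
Q = CV = 3.58×10⁻¹¹ × 88.6 = 3.17×10⁻⁹ C.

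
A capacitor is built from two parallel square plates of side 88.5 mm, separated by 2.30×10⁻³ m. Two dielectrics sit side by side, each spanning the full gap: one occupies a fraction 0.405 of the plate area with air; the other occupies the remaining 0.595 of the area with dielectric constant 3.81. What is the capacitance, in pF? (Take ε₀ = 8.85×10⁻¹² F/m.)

A = (88.5 mm)² = 7.83×10⁻³ m².
Side-by-side slabs ⇒ two capacitors in parallel, each spanning the full gap.
C₁ = κ₁ε₀A₁/d = 1.00 × 8.85×10⁻¹² × 3.17×10⁻³ / 2.30×10⁻³ = 1.22×10⁻¹¹ F.
C₂ = κ₂ε₀A₂/d = 3.81 × 8.85×10⁻¹² × 4.66×10⁻³ / 2.30×10⁻³ = 6.83×10⁻¹¹ F.
C = C₁ + C₂ = 8.05×10⁻¹¹ F.

C ≈ 80.5 pF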